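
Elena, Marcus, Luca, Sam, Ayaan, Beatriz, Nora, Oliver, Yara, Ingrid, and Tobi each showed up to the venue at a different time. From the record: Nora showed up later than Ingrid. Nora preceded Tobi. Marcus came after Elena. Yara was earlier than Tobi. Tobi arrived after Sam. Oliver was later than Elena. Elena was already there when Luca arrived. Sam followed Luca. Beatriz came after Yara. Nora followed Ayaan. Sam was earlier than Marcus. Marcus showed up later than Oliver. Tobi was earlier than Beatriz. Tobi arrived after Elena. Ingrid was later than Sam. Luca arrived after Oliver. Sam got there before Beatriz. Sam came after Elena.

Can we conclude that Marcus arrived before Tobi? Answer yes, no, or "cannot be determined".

cannot be determined

No chain of stated constraints runs from Marcus to Tobi, and none runs from Tobi to Marcus either.
So the relative order of Marcus and Tobi is not fixed by the given facts.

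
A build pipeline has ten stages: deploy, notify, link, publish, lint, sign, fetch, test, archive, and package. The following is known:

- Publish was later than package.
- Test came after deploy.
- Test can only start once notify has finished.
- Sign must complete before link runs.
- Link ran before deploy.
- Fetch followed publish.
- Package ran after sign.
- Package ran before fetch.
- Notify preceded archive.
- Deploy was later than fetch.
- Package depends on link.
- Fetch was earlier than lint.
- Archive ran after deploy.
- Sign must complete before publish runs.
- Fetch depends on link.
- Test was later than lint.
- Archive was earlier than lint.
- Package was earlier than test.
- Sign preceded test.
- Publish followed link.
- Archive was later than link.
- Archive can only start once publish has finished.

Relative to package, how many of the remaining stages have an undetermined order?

1

Forced before package: link and sign; forced after package: archive, deploy, fetch, lint, publish, and test.
That leaves notify with no forced order relative to package — 1.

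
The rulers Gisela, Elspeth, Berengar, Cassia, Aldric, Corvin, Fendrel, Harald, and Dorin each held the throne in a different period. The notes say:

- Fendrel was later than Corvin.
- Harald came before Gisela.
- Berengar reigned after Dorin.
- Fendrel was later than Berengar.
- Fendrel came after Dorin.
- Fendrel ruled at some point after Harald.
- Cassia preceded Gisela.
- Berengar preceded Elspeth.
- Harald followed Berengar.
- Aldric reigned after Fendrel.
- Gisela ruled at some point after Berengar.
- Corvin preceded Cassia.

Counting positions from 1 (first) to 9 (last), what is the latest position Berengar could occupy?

4

Berengar must come before Aldric, Elspeth, Fendrel, Gisela, and Harald — 5 rulers forced after them.
Everything else can be placed before Berengar in some valid order, so Berengar can sit as late as position 9 − 5 = 4.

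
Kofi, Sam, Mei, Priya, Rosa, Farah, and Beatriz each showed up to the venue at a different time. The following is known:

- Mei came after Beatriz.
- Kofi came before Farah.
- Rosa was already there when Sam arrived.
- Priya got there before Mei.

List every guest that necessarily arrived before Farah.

Directly stated before Farah: Kofi.

Kofi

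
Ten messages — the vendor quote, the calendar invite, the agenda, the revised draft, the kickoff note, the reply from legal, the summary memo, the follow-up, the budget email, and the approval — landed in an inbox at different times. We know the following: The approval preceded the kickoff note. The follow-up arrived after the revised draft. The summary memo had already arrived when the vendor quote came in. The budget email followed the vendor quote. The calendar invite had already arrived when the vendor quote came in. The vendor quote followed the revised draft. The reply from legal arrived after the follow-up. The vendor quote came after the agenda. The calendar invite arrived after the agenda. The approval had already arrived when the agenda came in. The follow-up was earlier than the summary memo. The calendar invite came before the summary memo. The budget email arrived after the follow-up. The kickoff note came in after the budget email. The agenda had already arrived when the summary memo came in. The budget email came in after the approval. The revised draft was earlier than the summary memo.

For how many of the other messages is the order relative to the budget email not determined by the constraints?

Forced before the budget email: the agenda, the approval, the calendar invite, the follow-up, the revised draft, the summary memo, and the vendor quote; forced after the budget email: the kickoff note.
That leaves the reply from legal with no forced order relative to the budget email — 1.

1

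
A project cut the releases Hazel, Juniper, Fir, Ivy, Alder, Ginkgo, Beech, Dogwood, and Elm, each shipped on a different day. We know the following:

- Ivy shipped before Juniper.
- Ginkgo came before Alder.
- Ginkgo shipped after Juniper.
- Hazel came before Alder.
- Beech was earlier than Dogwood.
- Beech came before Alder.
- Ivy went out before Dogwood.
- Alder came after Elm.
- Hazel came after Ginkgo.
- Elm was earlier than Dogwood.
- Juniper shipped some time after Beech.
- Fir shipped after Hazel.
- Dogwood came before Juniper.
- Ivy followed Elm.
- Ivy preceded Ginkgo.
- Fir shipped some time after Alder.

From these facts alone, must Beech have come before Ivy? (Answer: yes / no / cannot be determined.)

cannot be determined

No chain of stated constraints runs from Beech to Ivy, and none runs from Ivy to Beech either.
So the relative order of Beech and Ivy is not fixed by the given facts.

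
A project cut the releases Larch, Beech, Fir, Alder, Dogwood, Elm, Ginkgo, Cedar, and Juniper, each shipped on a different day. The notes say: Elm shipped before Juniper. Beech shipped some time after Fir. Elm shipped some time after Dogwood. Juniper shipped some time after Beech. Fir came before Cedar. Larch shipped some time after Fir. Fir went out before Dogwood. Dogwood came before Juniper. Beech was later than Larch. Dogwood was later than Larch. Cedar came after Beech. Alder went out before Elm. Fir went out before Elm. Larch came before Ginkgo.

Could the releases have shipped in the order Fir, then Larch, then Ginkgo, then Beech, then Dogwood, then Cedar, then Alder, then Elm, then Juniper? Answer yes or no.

yes

Check each stated constraint against the proposed order — e.g. Fir is ahead of Cedar; Fir is ahead of Elm. Every pair is in the required order; nothing is violated.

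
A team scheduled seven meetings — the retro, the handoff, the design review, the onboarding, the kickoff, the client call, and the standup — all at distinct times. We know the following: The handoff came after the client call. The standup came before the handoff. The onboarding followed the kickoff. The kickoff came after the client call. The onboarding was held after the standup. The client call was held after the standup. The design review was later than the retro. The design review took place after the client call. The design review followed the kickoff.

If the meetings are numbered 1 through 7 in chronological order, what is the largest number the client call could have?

3

The client call must come before the design review, the handoff, the kickoff, and the onboarding — 4 meetings forced after it.
Everything else can be placed before the client call in some valid order, so the client call can sit as late as position 7 − 4 = 3.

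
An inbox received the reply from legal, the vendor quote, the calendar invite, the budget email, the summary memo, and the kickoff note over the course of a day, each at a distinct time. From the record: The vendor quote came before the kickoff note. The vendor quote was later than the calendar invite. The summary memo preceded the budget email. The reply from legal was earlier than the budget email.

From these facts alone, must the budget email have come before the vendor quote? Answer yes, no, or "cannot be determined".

No chain of stated constraints runs from the budget email to the vendor quote, and none runs from the vendor quote to the budget email either.
So the relative order of the budget email and the vendor quote is not fixed by the given facts.

cannot be determined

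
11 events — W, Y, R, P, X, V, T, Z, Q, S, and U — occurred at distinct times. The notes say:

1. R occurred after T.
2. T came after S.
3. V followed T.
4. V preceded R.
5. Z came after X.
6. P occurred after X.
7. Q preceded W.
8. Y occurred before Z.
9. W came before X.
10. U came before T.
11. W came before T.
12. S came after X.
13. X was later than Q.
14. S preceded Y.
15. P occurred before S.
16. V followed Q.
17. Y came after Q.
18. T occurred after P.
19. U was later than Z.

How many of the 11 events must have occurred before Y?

5

Directly stated before Y: Q and S.
P reaches Y via P → S → Y.
W reaches Y via W → X → S → Y.
X reaches Y via X → S → Y.
That's P, Q, S, W, and X — 5 in all.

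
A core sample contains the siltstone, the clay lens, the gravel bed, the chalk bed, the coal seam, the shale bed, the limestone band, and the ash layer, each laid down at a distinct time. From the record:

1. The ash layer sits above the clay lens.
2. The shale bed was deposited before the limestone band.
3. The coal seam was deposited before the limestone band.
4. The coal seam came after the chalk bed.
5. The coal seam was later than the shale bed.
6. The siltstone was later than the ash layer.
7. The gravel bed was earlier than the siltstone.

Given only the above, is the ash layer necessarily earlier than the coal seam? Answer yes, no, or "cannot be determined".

cannot be determined

No chain of stated constraints runs from the ash layer to the coal seam, and none runs from the coal seam to the ash layer either.
So the relative order of the ash layer and the coal seam is not fixed by the given facts.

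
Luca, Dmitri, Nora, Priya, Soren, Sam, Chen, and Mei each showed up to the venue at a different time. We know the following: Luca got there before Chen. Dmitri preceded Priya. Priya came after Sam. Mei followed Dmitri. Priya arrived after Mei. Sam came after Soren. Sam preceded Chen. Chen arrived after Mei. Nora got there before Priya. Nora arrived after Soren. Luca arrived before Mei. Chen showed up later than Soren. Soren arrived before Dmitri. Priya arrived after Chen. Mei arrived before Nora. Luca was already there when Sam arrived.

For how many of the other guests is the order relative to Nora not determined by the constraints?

Forced before Nora: Dmitri, Luca, Mei, and Soren; forced after Nora: Priya.
That leaves Chen and Sam with no forced order relative to Nora — 2.

2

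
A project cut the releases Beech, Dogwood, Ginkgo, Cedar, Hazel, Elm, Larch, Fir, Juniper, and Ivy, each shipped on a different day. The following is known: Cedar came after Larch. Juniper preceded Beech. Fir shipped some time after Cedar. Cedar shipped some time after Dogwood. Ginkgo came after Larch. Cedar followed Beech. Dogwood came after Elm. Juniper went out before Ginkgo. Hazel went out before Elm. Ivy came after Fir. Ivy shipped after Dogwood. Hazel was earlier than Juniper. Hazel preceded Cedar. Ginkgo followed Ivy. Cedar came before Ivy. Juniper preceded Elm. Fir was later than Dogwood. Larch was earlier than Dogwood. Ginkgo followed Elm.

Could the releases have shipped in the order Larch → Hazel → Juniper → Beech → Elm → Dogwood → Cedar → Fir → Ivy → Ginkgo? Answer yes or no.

yes

Check each stated constraint against the proposed order — e.g. Juniper is ahead of Ginkgo; Larch is ahead of Ginkgo. Every pair is in the required order; nothing is violated.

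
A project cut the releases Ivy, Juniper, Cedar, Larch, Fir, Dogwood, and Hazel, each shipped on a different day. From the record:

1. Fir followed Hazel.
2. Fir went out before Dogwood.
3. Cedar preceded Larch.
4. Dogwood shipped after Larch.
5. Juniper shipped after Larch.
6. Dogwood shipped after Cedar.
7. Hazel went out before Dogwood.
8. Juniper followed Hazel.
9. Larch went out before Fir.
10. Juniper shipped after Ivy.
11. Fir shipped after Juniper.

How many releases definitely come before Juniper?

4

Directly stated before Juniper: Hazel, Ivy, and Larch.
Cedar reaches Juniper via Cedar → Larch → Juniper.
That's Cedar, Hazel, Ivy, and Larch — 4 in all.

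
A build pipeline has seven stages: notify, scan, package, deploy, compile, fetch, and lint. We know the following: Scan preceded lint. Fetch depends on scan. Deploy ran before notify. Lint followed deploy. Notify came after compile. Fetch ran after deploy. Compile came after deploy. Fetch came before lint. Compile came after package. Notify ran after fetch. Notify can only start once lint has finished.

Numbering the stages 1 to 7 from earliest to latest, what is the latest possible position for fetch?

Fetch must come before lint and notify — 2 stages forced after it.
Everything else can be placed before fetch in some valid order, so fetch can sit as late as position 7 − 2 = 5.

5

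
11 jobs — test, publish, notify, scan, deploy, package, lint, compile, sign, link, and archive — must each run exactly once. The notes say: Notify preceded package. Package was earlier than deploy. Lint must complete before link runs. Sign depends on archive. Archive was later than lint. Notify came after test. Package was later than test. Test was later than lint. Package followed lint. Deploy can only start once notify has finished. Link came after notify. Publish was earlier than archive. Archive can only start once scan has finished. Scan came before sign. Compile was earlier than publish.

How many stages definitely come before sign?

5

Directly stated before sign: archive and scan.
Compile reaches sign via compile → publish → archive → sign.
Lint reaches sign via lint → archive → sign.
Publish reaches sign via publish → archive → sign.
No chain forces link (or any of the others) ahead of sign.
That's archive, compile, lint, publish, and scan — 5 in all.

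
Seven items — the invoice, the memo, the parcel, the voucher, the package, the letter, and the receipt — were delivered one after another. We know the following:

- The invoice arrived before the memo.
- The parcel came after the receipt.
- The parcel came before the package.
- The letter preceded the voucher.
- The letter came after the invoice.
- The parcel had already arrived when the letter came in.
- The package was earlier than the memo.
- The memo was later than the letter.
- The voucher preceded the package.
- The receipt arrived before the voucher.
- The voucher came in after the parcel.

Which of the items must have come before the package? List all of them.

the invoice, the letter, the parcel, the receipt, the voucher

Directly stated before the package: the parcel and the voucher.
The invoice reaches the package via the invoice → the letter → the voucher → the package.
The letter reaches the package via the letter → the voucher → the package.
The receipt reaches the package via the receipt → the parcel → the package.
No chain forces the memo ahead of the package.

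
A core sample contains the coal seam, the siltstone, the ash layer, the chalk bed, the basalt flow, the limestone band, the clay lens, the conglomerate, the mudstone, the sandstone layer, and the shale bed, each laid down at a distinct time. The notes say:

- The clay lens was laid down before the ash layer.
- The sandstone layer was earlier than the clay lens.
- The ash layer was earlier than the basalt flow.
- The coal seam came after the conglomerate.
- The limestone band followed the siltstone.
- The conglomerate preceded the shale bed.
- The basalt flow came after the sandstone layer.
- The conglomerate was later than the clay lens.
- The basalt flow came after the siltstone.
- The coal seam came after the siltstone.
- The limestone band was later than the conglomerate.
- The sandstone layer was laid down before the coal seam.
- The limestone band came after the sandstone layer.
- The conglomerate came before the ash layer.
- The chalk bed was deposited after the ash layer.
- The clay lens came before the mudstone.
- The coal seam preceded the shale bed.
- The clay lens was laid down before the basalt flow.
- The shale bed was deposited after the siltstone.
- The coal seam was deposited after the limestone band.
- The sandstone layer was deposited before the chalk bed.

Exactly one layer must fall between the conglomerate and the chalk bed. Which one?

the ash layer

Tracing the constraints gives the conglomerate → the ash layer → the chalk bed, so the ash layer sits after the conglomerate and before the chalk bed.
No other layer is forced both after the conglomerate and before the chalk bed.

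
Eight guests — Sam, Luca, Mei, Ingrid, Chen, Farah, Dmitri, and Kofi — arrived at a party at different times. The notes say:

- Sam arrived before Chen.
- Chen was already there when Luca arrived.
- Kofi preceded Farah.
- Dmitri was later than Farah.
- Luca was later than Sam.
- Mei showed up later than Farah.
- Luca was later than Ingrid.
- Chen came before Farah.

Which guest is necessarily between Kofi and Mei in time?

Tracing the constraints gives Kofi → Farah → Mei, so Farah sits after Kofi and before Mei.
No other guest is forced both after Kofi and before Mei.

Farah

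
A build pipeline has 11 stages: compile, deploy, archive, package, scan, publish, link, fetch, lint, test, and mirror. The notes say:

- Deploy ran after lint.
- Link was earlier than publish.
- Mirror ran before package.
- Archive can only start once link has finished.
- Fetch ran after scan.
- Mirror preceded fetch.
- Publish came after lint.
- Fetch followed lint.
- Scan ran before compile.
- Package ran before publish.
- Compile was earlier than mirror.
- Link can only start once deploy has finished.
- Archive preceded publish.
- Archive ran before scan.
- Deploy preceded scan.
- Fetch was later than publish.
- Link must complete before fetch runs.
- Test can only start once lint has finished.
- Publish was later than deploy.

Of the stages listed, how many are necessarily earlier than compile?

5

Directly stated before compile: scan.
Archive reaches compile via archive → scan → compile.
Deploy reaches compile via deploy → scan → compile.
Link reaches compile via link → archive → scan → compile.
Likewise lint reaches compile by chaining the stated constraints.
That's archive, deploy, link, lint, and scan — 5 in all.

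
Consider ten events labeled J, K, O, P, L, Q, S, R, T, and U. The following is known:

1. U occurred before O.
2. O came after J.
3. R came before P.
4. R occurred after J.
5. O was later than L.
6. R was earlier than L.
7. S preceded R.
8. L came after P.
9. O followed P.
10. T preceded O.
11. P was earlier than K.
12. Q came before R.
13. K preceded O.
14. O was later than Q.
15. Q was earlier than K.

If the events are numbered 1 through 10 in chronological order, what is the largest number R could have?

R must come before K, L, O, and P — 4 events forced after it.
Everything else can be placed before R in some valid order, so R can sit as late as position 10 − 4 = 6.

6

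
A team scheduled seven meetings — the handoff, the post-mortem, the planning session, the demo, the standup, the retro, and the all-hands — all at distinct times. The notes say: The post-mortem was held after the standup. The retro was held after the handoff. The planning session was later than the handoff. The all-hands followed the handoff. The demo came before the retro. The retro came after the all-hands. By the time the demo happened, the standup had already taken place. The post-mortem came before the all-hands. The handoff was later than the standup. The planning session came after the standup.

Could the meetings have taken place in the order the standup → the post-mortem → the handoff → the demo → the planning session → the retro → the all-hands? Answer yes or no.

The constraints require the all-hands before the retro, but in the proposed sequence the retro appears ahead of the all-hands. That one violation is enough.

no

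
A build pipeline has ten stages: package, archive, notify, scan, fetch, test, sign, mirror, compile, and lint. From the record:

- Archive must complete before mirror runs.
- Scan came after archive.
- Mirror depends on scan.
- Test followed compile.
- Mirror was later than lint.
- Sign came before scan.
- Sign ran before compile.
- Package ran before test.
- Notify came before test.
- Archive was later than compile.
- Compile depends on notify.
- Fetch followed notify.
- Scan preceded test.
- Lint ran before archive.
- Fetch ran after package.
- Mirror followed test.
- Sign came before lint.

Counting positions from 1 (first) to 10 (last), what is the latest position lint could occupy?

Lint must come before archive, mirror, scan, and test — 4 stages forced after it.
Everything else can be placed before lint in some valid order, so lint can sit as late as position 10 − 4 = 6.

6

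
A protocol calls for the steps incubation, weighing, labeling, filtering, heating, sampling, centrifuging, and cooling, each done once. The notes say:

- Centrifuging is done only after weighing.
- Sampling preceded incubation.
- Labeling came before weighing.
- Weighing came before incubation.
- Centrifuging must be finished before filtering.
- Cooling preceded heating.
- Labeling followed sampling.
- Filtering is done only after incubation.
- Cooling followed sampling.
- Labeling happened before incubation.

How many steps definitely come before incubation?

Directly stated before incubation: labeling, sampling, and weighing.
That's labeling, sampling, and weighing — 3 in all.

3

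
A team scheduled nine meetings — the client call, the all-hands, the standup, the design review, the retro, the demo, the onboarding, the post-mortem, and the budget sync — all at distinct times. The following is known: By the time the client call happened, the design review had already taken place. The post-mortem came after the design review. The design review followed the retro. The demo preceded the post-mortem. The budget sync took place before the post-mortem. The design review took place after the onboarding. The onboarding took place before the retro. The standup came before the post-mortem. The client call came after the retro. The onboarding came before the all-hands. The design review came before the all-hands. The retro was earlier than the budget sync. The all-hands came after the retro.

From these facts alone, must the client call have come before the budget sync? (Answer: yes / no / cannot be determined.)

cannot be determined

No chain of stated constraints runs from the client call to the budget sync, and none runs from the budget sync to the client call either.
So the relative order of the client call and the budget sync is not fixed by the given facts.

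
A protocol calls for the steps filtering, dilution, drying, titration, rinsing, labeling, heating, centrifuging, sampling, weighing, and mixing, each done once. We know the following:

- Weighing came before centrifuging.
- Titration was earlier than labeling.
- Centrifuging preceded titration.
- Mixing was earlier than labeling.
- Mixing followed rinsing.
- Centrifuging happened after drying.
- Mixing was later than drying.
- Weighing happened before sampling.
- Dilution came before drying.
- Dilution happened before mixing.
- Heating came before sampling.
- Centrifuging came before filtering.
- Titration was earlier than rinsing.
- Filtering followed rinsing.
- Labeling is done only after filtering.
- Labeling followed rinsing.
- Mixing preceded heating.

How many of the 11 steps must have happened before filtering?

Directly stated before filtering: centrifuging and rinsing.
Dilution reaches filtering via dilution → drying → centrifuging → filtering.
Drying reaches filtering via drying → centrifuging → filtering.
Titration reaches filtering via titration → rinsing → filtering.
Likewise weighing reaches filtering by chaining the stated constraints.
That's centrifuging, dilution, drying, rinsing, titration, and weighing — 6 in all.

6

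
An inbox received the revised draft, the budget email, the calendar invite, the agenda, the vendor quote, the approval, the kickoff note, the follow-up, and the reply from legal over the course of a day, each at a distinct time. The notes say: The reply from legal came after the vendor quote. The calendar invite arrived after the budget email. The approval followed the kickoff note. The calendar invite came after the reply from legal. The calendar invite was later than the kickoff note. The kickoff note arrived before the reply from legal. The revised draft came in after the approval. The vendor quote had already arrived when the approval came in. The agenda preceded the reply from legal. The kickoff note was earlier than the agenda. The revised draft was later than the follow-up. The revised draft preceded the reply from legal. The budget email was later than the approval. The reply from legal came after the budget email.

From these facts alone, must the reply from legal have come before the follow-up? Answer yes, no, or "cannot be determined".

Tracing the constraints gives the follow-up → the revised draft → the reply from legal, so the follow-up must come before the reply from legal.
That means the reply from legal cannot be before the follow-up.

no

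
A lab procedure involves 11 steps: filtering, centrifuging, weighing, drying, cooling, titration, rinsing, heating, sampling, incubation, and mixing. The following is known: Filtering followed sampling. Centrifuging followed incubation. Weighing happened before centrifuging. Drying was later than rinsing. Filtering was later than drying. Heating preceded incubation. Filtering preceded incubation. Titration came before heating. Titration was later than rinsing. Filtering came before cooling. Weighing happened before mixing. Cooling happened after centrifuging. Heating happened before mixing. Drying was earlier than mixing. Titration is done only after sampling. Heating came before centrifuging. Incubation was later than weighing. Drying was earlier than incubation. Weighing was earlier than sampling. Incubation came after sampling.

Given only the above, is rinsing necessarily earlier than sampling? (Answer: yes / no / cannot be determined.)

cannot be determined

No chain of stated constraints runs from rinsing to sampling, and none runs from sampling to rinsing either.
So the relative order of rinsing and sampling is not fixed by the given facts.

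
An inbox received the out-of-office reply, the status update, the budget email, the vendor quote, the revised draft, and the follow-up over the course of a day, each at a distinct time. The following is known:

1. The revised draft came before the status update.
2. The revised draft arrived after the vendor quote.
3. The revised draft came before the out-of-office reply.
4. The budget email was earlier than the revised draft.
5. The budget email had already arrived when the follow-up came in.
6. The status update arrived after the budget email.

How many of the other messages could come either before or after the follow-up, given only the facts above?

Forced before the follow-up: the budget email.
That leaves the out-of-office reply, the revised draft, the status update, and the vendor quote with no forced order relative to the follow-up — 4.

4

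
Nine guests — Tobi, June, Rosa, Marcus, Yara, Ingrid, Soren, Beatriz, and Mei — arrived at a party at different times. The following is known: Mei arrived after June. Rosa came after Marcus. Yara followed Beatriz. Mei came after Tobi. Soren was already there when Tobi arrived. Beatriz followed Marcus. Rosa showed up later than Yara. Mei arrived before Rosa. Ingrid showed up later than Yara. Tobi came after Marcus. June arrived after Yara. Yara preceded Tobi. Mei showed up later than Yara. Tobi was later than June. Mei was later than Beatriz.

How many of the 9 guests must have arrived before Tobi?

Directly stated before Tobi: June, Marcus, Soren, and Yara.
Beatriz reaches Tobi via Beatriz → Yara → Tobi.
No chain forces Rosa (or any of the others) ahead of Tobi.
That's Beatriz, June, Marcus, Soren, and Yara — 5 in all.

5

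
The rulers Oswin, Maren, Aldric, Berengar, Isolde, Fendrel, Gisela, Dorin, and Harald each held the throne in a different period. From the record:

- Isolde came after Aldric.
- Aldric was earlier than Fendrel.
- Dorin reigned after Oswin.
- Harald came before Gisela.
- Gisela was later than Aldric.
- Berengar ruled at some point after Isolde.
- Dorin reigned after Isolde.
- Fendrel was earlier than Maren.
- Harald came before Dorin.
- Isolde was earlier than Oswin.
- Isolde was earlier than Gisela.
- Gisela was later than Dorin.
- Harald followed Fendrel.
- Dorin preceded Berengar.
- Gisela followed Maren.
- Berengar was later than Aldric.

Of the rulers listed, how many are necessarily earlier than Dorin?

5

Directly stated before Dorin: Harald, Isolde, and Oswin.
Aldric reaches Dorin via Aldric → Isolde → Dorin.
Fendrel reaches Dorin via Fendrel → Harald → Dorin.
That's Aldric, Fendrel, Harald, Isolde, and Oswin — 5 in all.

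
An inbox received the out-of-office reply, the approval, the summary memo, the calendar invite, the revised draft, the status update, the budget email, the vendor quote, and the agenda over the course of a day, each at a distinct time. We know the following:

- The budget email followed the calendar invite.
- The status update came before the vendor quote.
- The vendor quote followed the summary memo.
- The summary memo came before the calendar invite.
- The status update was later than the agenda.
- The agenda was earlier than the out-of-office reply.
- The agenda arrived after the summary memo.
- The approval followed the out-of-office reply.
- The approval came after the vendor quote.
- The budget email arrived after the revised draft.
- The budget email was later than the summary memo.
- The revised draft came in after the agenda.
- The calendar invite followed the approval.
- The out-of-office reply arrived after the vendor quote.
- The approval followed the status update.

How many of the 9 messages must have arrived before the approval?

Directly stated before the approval: the out-of-office reply, the status update, and the vendor quote.
The agenda reaches the approval via the agenda → the status update → the approval.
The summary memo reaches the approval via the summary memo → the vendor quote → the approval.
That's the agenda, the out-of-office reply, the status update, the summary memo, and the vendor quote — 5 in all.

5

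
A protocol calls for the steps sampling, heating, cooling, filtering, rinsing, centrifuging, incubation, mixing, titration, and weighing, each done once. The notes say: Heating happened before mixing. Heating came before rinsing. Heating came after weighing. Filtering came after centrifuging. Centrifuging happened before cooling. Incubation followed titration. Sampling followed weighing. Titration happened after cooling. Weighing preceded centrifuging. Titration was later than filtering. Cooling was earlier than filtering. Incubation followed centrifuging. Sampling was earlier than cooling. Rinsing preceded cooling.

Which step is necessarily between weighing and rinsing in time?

Tracing the constraints gives weighing → heating → rinsing, so heating sits after weighing and before rinsing.
No other step is forced both after weighing and before rinsing.

heating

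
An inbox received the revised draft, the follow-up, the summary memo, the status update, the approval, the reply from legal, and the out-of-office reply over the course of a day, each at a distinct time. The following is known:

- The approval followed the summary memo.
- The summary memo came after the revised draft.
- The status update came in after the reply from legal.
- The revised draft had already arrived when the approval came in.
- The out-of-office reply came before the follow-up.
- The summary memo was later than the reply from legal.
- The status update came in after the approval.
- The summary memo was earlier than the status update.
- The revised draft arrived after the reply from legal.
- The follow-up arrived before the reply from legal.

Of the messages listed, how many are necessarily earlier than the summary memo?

4

Directly stated before the summary memo: the reply from legal and the revised draft.
The follow-up reaches the summary memo via the follow-up → the reply from legal → the summary memo.
The out-of-office reply reaches the summary memo via the out-of-office reply → the follow-up → the reply from legal → the summary memo.
No chain forces the status update (or any of the others) ahead of the summary memo.
That's the follow-up, the out-of-office reply, the reply from legal, and the revised draft — 4 in all.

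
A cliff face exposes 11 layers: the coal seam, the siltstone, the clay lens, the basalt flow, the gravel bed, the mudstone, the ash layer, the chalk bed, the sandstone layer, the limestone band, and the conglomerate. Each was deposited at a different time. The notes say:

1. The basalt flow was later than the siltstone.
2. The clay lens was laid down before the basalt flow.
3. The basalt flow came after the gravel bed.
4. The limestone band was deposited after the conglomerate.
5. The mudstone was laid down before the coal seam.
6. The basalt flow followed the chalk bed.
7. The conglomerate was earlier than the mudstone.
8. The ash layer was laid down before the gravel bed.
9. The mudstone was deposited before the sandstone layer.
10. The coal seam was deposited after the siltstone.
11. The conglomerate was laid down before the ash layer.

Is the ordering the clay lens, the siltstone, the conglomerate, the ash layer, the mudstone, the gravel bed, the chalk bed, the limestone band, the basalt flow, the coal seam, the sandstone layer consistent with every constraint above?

yes

Check each stated constraint against the proposed order — e.g. the siltstone is ahead of the coal seam; the clay lens is ahead of the basalt flow. Every pair is in the required order; nothing is violated.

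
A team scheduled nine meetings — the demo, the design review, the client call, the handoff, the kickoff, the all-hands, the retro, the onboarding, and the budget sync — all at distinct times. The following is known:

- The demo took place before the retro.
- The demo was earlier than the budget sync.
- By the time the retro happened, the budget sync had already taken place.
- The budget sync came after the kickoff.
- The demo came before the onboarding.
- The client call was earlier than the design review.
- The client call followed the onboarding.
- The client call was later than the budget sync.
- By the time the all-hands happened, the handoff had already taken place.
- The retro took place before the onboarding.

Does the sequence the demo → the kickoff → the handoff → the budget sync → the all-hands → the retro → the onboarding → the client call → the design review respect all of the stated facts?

yes

Check each stated constraint against the proposed order — e.g. the demo is ahead of the retro; the demo is ahead of the onboarding. Every pair is in the required order; nothing is violated.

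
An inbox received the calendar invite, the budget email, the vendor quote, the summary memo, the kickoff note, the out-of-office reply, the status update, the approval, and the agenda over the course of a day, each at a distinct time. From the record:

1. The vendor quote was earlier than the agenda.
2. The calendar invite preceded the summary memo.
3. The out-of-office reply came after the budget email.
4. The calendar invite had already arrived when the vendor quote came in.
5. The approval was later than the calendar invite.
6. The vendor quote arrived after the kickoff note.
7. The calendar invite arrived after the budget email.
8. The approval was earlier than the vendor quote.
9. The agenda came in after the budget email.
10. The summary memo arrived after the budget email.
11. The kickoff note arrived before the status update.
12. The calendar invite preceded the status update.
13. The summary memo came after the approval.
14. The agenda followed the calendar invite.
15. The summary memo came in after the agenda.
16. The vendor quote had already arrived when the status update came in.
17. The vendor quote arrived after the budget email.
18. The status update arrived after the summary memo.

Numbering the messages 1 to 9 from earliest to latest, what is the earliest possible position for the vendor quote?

The approval, the budget email, the calendar invite, and the kickoff note must all come before the vendor quote — 4 forced predecessors.
Nothing else is forced ahead of the vendor quote, so its earliest slot is position 4 + 1 = 5.

5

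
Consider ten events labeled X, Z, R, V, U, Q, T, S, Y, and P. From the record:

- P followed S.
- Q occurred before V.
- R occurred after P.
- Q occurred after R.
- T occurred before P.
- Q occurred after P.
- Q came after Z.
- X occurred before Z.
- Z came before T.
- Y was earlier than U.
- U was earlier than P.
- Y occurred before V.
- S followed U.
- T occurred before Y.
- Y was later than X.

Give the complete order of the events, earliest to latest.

X, Z, T, Y, U, S, P, R, Q, V

The constraints fix every adjacent pair, so only one ordering works:
X → Z → T → Y → U → S → P → R → Q → V.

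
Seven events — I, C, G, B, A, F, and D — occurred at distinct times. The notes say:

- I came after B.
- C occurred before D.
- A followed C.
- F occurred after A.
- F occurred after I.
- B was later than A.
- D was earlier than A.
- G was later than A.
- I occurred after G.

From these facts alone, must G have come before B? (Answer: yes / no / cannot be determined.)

cannot be determined

No chain of stated constraints runs from G to B, and none runs from B to G either.
So the relative order of G and B is not fixed by the given facts.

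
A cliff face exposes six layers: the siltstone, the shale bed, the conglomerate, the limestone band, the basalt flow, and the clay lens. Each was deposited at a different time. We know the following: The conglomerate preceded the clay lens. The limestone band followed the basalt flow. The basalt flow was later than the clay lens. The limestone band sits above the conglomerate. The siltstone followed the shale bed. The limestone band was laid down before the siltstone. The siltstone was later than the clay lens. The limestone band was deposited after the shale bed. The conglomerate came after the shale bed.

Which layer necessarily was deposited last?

the siltstone

Every other layer has a chain of constraints placing it before the siltstone, so the siltstone is last.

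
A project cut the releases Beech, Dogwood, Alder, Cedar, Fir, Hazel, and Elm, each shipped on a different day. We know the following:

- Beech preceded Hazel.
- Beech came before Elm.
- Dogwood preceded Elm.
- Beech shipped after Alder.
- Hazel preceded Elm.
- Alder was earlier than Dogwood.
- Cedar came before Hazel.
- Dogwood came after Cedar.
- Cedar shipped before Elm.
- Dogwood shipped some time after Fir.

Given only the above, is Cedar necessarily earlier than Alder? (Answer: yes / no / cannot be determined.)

cannot be determined

No chain of stated constraints runs from Cedar to Alder, and none runs from Alder to Cedar either.
So the relative order of Cedar and Alder is not fixed by the given facts.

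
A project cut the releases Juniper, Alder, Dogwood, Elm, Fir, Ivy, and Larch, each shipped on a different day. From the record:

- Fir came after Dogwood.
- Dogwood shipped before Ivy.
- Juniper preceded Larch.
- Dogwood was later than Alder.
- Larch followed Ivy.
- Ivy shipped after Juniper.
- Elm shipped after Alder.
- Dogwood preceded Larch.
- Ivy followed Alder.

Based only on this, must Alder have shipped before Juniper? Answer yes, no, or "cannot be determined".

cannot be determined

No chain of stated constraints runs from Alder to Juniper, and none runs from Juniper to Alder either.
So the relative order of Alder and Juniper is not fixed by the given facts.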